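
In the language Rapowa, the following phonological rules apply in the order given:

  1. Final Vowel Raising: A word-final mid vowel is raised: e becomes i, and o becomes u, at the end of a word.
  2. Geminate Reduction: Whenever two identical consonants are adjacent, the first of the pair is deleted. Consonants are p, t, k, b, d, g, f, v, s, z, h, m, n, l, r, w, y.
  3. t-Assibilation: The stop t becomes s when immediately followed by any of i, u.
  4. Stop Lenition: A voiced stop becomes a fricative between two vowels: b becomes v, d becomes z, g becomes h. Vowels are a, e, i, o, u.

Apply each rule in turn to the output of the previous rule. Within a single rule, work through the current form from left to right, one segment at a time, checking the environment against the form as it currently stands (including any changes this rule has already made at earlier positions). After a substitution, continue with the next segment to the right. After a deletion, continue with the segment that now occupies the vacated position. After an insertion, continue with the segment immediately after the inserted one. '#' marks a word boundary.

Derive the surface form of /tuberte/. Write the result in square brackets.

[suversi]

1 Final Vowel Raising: [tuberte] → [tuberti]
2 Geminate Reduction: no change — [tuberti]
3 t-Assibilation: [tuberti] → [subersi]
4 Stop Lenition: [subersi] → [suversi]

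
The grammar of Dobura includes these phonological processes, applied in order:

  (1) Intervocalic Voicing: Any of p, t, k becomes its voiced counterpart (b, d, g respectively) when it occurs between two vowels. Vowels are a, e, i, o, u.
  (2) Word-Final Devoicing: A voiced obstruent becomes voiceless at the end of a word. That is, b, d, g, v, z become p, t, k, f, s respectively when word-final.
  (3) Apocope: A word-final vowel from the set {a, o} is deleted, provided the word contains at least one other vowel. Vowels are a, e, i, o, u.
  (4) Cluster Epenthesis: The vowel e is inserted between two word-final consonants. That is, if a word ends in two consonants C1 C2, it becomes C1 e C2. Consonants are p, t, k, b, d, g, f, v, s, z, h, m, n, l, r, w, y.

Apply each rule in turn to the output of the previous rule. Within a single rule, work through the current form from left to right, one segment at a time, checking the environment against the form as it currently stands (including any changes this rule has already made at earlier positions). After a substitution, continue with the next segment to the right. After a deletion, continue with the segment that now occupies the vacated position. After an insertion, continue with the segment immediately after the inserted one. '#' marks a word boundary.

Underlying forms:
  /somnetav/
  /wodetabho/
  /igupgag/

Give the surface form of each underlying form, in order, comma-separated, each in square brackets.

/somnetav/:
  (1) Intervocalic Voicing: [somnetav] → [somnedav]
  (2) Word-Final Devoicing: [somnedav] → [somnedaf]
  (3) Apocope: no change — [somnedaf]
  (4) Cluster Epenthesis: no change — [somnedaf]
/wodetabho/:
  (1) Intervocalic Voicing: [wodetabho] → [wodedabho]
  (2) Word-Final Devoicing: no change — [wodedabho]
  (3) Apocope: [wodedabho] → [wodedabh]
  (4) Cluster Epenthesis: [wodedabh] → [wodedabeh]
/igupgag/:
  (1) Intervocalic Voicing: no change — [igupgag]
  (2) Word-Final Devoicing: [igupgag] → [igupgak]
  (3) Apocope: no change — [igupgak]
  (4) Cluster Epenthesis: no change — [igupgak]

[somnedaf], [wodedabeh], [igupgak]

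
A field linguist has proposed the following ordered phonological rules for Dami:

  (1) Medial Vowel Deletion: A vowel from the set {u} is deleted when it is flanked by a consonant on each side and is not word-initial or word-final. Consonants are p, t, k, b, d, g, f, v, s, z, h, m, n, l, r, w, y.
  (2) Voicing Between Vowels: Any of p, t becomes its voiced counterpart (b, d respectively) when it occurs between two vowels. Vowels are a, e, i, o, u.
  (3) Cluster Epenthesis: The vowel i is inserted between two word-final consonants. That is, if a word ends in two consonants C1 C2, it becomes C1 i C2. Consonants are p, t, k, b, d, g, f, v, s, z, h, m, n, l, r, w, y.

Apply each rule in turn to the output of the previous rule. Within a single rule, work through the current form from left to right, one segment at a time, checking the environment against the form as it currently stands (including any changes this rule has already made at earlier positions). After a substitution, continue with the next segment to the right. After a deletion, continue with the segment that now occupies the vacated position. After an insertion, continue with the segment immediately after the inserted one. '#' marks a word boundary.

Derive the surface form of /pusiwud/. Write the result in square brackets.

(1) Medial Vowel Deletion: [pusiwud] → [psiwd]
(2) Voicing Between Vowels: no change — [psiwd]
(3) Cluster Epenthesis: [psiwd] → [psiwid]

[psiwid]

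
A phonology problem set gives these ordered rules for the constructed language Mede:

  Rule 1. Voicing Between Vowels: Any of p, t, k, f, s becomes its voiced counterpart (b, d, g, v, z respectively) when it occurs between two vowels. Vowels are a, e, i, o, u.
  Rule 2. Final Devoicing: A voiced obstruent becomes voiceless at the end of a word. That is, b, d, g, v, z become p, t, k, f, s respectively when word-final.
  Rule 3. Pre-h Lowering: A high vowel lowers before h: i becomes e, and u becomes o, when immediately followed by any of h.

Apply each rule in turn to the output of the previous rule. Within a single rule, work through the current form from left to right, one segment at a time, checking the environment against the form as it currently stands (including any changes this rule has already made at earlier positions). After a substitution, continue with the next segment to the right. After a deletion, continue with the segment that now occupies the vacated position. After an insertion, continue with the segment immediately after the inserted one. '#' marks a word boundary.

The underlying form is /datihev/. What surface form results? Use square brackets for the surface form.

Rule 1 Voicing Between Vowels: [datihev] → [dadihev]
Rule 2 Final Devoicing: [dadihev] → [dadihef]
Rule 3 Pre-h Lowering: [dadihef] → [dadehef]

[dadehef]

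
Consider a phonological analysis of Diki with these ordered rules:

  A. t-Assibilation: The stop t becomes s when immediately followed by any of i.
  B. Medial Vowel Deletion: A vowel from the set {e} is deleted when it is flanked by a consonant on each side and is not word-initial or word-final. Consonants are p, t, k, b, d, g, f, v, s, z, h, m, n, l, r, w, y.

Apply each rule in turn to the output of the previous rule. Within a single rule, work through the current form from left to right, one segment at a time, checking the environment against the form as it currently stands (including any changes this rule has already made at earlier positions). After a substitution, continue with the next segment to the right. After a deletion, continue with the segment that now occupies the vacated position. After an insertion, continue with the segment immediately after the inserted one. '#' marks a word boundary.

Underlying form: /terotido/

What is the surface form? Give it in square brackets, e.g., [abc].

A t-Assibilation: [terotido] → [terosido]
B Medial Vowel Deletion: [terosido] → [trosido]

[trosido]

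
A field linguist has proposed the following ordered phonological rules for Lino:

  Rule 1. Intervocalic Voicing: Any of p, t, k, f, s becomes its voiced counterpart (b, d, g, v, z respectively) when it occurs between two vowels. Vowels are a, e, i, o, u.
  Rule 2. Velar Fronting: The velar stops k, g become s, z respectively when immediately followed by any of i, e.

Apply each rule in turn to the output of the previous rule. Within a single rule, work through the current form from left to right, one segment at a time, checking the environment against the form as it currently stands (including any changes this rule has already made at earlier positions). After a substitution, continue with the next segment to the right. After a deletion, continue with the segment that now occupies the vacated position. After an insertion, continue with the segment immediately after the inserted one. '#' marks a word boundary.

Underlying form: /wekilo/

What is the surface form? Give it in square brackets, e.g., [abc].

[wezilo]

Rule 1 Intervocalic Voicing: [wekilo] → [wegilo]
Rule 2 Velar Fronting: [wegilo] → [wezilo]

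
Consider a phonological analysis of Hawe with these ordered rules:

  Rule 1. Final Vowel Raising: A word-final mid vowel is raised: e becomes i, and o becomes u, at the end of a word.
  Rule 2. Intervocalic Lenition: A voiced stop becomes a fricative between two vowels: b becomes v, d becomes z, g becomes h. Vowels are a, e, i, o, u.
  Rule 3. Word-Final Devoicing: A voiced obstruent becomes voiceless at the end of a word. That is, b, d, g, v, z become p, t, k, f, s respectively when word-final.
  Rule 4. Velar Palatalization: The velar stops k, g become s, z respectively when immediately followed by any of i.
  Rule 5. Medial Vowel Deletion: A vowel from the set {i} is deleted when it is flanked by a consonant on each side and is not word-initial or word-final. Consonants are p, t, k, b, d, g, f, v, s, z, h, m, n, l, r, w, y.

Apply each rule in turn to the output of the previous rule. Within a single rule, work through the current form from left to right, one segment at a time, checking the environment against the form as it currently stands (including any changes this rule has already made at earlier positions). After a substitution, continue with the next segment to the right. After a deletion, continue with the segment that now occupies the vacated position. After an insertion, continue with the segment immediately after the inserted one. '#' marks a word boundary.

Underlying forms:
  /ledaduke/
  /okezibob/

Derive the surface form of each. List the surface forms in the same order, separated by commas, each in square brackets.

/ledaduke/:
  Rule 1 Final Vowel Raising: [ledaduke] → [ledaduki]
  Rule 2 Intervocalic Lenition: [ledaduki] → [lezazuki]
  Rule 3 Word-Final Devoicing: no change — [lezazuki]
  Rule 4 Velar Palatalization: [lezazuki] → [lezazusi]
  Rule 5 Medial Vowel Deletion: no change — [lezazusi]
/okezibob/:
  Rule 1 Final Vowel Raising: no change — [okezibob]
  Rule 2 Intervocalic Lenition: [okezibob] → [okezivob]
  Rule 3 Word-Final Devoicing: [okezivob] → [okezivop]
  Rule 4 Velar Palatalization: no change — [okezivop]
  Rule 5 Medial Vowel Deletion: [okezivop] → [okezvop]

[lezazusi], [okezvop]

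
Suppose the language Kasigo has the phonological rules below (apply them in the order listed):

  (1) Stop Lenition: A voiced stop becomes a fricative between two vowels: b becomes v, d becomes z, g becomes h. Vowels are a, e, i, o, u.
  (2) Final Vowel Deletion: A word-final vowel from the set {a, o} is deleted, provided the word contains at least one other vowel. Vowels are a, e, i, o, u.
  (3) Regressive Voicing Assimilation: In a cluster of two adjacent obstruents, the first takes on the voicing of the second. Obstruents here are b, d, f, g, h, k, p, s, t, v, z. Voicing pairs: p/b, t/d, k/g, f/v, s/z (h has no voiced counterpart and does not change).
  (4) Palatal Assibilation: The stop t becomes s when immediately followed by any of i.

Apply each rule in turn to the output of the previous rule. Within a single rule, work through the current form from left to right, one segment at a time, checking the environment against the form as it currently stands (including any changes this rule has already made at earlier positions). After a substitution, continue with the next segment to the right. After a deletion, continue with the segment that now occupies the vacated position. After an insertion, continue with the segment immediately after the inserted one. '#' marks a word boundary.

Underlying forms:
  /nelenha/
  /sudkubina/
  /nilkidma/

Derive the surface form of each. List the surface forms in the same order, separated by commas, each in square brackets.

/nelenha/:
  (1) Stop Lenition: no change — [nelenha]
  (2) Final Vowel Deletion: [nelenha] → [nelenh]
  (3) Regressive Voicing Assimilation: no change — [nelenh]
  (4) Palatal Assibilation: no change — [nelenh]
/sudkubina/:
  (1) Stop Lenition: [sudkubina] → [sudkuvina]
  (2) Final Vowel Deletion: [sudkuvina] → [sudkuvin]
  (3) Regressive Voicing Assimilation: [sudkuvin] → [sutkuvin]
  (4) Palatal Assibilation: no change — [sutkuvin]
/nilkidma/:
  (1) Stop Lenition: no change — [nilkidma]
  (2) Final Vowel Deletion: [nilkidma] → [nilkidm]
  (3) Regressive Voicing Assimilation: no change — [nilkidm]
  (4) Palatal Assibilation: no change — [nilkidm]

[nelenh], [sutkuvin], [nilkidm]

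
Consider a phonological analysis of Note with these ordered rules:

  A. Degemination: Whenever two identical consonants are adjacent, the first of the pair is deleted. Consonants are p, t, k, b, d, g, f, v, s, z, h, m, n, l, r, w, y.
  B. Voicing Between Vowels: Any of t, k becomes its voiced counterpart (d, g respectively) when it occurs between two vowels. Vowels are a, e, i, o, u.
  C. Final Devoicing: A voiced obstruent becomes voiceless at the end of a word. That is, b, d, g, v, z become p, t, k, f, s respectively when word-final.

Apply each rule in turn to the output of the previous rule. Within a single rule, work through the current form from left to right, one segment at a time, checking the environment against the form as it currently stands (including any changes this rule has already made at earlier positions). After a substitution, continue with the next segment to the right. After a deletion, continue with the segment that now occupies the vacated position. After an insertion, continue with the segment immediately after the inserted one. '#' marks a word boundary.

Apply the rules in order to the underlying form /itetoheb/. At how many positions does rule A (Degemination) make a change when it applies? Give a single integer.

0

A Degemination: no change — [itetoheb]
B Voicing Between Vowels: [itetoheb] → [idedoheb]
C Final Devoicing: [idedoheb] → [idedohep]
Rule A changed 0 position(s).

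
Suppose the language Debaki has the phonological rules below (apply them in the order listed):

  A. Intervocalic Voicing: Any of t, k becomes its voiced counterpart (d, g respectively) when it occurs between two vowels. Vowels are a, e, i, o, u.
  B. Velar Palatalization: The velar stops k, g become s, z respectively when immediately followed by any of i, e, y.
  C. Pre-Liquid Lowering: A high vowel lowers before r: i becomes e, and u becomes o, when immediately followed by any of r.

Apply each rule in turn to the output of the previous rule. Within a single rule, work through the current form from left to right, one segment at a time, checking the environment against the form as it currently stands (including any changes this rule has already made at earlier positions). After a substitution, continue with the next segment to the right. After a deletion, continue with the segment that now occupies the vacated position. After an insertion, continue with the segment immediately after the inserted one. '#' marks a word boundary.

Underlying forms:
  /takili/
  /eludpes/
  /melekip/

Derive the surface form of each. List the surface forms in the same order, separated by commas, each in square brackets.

[tazili], [eludpes], [melezip]

/takili/:
  A Intervocalic Voicing: [takili] → [tagili]
  B Velar Palatalization: [tagili] → [tazili]
  C Pre-Liquid Lowering: no change — [tazili]
/eludpes/:
  A Intervocalic Voicing: no change — [eludpes]
  B Velar Palatalization: no change — [eludpes]
  C Pre-Liquid Lowering: no change — [eludpes]
/melekip/:
  A Intervocalic Voicing: [melekip] → [melegip]
  B Velar Palatalization: [melegip] → [melezip]
  C Pre-Liquid Lowering: no change — [melezip]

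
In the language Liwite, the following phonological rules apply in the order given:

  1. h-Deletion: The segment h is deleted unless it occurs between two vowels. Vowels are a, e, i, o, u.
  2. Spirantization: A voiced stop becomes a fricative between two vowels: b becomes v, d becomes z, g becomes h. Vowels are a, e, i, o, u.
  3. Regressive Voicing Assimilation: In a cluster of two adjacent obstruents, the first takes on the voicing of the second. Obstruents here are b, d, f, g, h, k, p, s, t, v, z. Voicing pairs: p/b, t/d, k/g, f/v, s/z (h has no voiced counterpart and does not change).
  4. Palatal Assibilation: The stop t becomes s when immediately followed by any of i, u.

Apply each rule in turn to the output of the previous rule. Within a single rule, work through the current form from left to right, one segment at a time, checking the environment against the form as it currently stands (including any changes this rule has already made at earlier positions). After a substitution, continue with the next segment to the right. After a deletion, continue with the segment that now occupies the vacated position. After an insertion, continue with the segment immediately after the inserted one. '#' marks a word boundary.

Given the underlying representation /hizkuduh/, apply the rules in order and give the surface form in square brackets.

1 h-Deletion: [hizkuduh] → [izkudu]
2 Spirantization: [izkudu] → [izkuzu]
3 Regressive Voicing Assimilation: [izkuzu] → [iskuzu]
4 Palatal Assibilation: no change — [iskuzu]

[iskuzu]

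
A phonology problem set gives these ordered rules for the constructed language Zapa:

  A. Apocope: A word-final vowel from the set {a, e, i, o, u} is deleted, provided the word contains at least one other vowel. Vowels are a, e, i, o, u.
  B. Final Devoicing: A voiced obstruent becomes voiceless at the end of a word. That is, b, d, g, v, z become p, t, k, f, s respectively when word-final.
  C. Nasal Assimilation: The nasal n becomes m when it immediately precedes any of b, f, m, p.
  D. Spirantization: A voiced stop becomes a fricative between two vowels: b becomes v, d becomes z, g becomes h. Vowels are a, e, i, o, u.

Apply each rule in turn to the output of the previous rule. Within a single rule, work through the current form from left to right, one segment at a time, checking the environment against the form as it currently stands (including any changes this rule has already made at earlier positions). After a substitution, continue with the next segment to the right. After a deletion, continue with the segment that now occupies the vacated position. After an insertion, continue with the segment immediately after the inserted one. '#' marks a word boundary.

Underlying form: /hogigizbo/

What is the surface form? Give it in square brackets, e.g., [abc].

[hohihizp]

A Apocope: [hogigizbo] → [hogigizb]
B Final Devoicing: [hogigizb] → [hogigizp]
C Nasal Assimilation: no change — [hogigizp]
D Spirantization: [hogigizp] → [hohihizp]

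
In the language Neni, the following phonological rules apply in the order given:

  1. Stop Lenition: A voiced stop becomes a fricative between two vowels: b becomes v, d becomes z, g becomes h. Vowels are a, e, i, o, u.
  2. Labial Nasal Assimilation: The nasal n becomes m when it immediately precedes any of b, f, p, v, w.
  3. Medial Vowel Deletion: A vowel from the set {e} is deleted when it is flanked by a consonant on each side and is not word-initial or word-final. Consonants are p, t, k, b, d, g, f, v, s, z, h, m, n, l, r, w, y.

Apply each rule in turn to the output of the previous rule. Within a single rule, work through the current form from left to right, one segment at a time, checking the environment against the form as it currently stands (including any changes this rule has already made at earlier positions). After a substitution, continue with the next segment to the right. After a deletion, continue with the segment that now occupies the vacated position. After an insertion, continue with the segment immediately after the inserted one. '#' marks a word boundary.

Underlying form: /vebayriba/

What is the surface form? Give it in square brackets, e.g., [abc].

1 Stop Lenition: [vebayriba] → [vevayriva]
2 Labial Nasal Assimilation: no change — [vevayriva]
3 Medial Vowel Deletion: [vevayriva] → [vvayriva]

[vvayriva]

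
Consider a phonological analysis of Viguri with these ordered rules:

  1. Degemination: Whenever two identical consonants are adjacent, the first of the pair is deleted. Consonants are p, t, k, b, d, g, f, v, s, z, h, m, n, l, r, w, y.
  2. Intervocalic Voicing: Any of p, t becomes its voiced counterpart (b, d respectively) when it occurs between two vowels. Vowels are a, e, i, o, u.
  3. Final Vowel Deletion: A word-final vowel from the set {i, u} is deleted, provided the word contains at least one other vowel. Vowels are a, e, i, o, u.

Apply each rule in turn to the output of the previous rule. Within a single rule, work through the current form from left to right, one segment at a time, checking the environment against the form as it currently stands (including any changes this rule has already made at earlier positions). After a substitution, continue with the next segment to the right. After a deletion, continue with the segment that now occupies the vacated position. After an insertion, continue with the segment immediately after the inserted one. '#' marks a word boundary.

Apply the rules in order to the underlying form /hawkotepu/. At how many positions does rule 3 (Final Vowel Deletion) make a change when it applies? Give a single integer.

1

1 Degemination: no change — [hawkotepu]
2 Intervocalic Voicing: [hawkotepu] → [hawkodebu]
3 Final Vowel Deletion: [hawkodebu] → [hawkodeb]
Rule 3 changed 1 position(s).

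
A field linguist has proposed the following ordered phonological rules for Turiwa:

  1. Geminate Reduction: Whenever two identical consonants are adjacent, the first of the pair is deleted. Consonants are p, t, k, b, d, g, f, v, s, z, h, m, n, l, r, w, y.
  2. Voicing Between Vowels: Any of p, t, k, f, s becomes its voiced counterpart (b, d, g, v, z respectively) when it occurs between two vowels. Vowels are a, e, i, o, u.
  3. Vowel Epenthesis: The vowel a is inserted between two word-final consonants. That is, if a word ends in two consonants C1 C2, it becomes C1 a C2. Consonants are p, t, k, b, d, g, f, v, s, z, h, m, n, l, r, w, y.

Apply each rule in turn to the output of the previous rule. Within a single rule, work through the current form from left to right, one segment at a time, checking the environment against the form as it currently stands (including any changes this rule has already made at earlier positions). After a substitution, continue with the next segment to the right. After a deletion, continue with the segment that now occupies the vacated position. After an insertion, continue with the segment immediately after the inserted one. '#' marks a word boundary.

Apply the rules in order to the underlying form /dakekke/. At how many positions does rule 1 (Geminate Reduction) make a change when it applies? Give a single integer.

1

1 Geminate Reduction: [dakekke] → [dakeke]
2 Voicing Between Vowels: [dakeke] → [dagege]
3 Vowel Epenthesis: no change — [dagege]
Rule 1 changed 1 position(s).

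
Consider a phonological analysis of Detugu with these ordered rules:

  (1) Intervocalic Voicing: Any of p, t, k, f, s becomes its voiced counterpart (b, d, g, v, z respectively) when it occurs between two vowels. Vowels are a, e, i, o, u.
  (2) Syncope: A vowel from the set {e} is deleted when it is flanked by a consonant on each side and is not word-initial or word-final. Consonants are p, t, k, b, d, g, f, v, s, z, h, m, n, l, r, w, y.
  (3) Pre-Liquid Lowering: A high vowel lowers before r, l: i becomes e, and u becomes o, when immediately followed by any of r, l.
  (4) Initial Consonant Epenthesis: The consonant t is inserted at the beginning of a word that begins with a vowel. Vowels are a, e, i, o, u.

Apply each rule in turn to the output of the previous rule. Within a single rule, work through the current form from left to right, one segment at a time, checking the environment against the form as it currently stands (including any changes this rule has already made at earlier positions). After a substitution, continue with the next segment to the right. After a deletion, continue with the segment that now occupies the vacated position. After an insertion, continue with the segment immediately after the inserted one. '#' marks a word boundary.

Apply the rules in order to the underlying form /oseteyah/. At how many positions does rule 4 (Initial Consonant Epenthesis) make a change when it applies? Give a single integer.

(1) Intervocalic Voicing: [oseteyah] → [ozedeyah]
(2) Syncope: [ozedeyah] → [ozdyah]
(3) Pre-Liquid Lowering: no change — [ozdyah]
(4) Initial Consonant Epenthesis: [ozdyah] → [tozdyah]
Rule 4 changed 1 position(s).

1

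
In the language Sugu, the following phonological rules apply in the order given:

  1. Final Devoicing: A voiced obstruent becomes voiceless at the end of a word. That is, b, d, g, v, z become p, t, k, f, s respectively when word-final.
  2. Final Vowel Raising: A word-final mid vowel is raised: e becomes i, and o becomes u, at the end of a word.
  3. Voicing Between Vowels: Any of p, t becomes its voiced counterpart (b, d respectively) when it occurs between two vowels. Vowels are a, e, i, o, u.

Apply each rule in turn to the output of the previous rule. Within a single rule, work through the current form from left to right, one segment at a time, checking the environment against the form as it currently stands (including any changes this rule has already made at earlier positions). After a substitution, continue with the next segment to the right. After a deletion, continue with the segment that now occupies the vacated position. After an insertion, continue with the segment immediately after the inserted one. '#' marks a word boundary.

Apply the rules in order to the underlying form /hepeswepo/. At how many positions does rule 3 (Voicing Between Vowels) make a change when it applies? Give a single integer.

1 Final Devoicing: no change — [hepeswepo]
2 Final Vowel Raising: [hepeswepo] → [hepeswepu]
3 Voicing Between Vowels: [hepeswepu] → [hebeswebu]
Rule 3 changed 2 position(s).

2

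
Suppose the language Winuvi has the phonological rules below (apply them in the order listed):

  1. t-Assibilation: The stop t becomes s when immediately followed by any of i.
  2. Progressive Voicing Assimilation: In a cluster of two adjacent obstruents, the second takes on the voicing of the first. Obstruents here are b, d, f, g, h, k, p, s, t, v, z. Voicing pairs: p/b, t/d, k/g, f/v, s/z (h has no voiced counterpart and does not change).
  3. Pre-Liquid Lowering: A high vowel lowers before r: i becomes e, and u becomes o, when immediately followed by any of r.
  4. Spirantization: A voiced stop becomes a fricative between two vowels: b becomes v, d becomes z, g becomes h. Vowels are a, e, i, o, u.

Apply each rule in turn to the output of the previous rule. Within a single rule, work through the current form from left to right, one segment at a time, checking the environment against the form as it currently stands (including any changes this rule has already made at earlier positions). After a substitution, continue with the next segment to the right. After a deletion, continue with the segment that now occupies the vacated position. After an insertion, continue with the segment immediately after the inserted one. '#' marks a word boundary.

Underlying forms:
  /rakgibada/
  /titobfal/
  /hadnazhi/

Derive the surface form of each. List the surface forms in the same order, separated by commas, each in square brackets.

[rakkivaza], [sitobval], [hadnazhi]

/rakgibada/:
  1 t-Assibilation: no change — [rakgibada]
  2 Progressive Voicing Assimilation: [rakgibada] → [rakkibada]
  3 Pre-Liquid Lowering: no change — [rakkibada]
  4 Spirantization: [rakkibada] → [rakkivaza]
/titobfal/:
  1 t-Assibilation: [titobfal] → [sitobfal]
  2 Progressive Voicing Assimilation: [sitobfal] → [sitobval]
  3 Pre-Liquid Lowering: no change — [sitobval]
  4 Spirantization: no change — [sitobval]
/hadnazhi/:
  1 t-Assibilation: no change — [hadnazhi]
  2 Progressive Voicing Assimilation: no change — [hadnazhi]
  3 Pre-Liquid Lowering: no change — [hadnazhi]
  4 Spirantization: no change — [hadnazhi]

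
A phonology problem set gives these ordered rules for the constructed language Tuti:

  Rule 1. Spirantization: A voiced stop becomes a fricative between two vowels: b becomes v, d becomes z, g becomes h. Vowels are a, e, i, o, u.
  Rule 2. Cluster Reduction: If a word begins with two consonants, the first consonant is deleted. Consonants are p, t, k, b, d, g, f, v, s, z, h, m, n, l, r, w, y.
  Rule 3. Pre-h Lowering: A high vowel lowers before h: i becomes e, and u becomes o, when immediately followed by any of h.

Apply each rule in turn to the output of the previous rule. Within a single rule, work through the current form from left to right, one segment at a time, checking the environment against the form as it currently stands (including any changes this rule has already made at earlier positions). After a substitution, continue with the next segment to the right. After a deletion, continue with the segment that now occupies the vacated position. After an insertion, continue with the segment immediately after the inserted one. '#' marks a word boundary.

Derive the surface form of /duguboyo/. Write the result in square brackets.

[dohuvoyo]

Rule 1 Spirantization: [duguboyo] → [duhuvoyo]
Rule 2 Cluster Reduction: no change — [duhuvoyo]
Rule 3 Pre-h Lowering: [duhuvoyo] → [dohuvoyo]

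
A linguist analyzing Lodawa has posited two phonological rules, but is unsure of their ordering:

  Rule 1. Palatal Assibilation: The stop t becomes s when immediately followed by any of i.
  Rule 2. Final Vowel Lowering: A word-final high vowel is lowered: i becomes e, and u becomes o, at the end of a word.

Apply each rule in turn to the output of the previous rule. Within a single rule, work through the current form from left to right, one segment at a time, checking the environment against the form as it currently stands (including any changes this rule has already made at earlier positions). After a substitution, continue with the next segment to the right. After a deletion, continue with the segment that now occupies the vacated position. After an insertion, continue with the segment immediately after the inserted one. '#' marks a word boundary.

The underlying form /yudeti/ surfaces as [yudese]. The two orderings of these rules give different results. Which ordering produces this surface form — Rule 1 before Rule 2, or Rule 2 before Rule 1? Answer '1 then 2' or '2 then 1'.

Order 1 then 2:
  1 Palatal Assibilation: [yudeti] → [yudesi]
  2 Final Vowel Lowering: [yudesi] → [yudese]
  result: [yudese]
Order 2 then 1:
  2 Final Vowel Lowering: [yudeti] → [yudete]
  1 Palatal Assibilation: no change — [yudete]
  result: [yudete]

1 then 2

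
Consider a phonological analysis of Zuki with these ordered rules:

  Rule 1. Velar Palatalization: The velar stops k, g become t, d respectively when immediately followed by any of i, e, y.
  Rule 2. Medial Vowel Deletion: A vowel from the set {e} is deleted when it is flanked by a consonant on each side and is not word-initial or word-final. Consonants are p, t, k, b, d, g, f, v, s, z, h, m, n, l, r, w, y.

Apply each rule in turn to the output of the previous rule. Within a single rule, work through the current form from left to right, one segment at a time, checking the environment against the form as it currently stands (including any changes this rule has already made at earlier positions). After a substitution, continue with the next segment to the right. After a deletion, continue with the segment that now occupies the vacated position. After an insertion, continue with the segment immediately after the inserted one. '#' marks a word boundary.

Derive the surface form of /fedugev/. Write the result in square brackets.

[fdudv]

Rule 1 Velar Palatalization: [fedugev] → [fedudev]
Rule 2 Medial Vowel Deletion: [fedudev] → [fdudv]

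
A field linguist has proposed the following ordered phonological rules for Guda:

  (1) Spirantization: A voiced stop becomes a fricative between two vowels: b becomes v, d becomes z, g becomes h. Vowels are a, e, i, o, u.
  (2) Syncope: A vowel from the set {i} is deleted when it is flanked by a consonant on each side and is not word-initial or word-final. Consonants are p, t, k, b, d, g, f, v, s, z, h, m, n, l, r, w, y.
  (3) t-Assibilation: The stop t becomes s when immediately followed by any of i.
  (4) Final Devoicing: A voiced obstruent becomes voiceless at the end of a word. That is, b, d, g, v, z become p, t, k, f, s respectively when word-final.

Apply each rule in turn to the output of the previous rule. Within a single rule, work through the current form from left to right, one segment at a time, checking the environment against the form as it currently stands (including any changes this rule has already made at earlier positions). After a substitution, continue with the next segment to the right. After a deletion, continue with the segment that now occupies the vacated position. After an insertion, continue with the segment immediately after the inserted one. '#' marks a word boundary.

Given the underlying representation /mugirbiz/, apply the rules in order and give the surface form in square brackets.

(1) Spirantization: [mugirbiz] → [muhirbiz]
(2) Syncope: [muhirbiz] → [muhrbz]
(3) t-Assibilation: no change — [muhrbz]
(4) Final Devoicing: [muhrbz] → [muhrbs]

[muhrbs]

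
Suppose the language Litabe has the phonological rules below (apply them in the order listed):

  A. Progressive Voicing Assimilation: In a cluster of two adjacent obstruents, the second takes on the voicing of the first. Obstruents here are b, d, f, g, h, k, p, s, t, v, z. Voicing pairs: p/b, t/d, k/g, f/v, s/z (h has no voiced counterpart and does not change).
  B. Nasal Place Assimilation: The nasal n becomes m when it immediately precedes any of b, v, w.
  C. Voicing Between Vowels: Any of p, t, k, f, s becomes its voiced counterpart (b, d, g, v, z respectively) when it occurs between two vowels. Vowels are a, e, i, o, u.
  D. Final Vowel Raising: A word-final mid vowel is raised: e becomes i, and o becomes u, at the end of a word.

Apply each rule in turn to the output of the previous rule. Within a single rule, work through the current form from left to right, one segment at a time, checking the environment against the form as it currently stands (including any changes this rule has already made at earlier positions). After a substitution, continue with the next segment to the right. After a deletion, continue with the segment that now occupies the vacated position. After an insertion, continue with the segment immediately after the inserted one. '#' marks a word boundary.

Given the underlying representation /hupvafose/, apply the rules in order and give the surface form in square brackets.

A Progressive Voicing Assimilation: [hupvafose] → [hupfafose]
B Nasal Place Assimilation: no change — [hupfafose]
C Voicing Between Vowels: [hupfafose] → [hupfavoze]
D Final Vowel Raising: [hupfavoze] → [hupfavozi]

[hupfavozi]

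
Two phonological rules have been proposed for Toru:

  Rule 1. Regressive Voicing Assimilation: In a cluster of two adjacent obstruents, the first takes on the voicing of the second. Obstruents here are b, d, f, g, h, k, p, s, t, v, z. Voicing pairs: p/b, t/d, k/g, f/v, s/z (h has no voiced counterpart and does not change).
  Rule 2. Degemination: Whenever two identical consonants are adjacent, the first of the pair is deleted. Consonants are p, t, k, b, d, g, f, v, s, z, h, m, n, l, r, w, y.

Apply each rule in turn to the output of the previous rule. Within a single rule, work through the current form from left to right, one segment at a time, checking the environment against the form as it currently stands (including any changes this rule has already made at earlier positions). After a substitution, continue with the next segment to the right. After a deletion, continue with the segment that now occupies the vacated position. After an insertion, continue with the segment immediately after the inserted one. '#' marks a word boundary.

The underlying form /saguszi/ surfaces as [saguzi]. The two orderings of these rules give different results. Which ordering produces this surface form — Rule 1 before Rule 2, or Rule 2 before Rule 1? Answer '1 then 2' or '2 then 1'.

1 then 2

Order 1 then 2:
  1 Regressive Voicing Assimilation: [saguszi] → [saguzzi]
  2 Degemination: [saguzzi] → [saguzi]
  result: [saguzi]
Order 2 then 1:
  2 Degemination: no change — [saguszi]
  1 Regressive Voicing Assimilation: [saguszi] → [saguzzi]
  result: [saguzzi]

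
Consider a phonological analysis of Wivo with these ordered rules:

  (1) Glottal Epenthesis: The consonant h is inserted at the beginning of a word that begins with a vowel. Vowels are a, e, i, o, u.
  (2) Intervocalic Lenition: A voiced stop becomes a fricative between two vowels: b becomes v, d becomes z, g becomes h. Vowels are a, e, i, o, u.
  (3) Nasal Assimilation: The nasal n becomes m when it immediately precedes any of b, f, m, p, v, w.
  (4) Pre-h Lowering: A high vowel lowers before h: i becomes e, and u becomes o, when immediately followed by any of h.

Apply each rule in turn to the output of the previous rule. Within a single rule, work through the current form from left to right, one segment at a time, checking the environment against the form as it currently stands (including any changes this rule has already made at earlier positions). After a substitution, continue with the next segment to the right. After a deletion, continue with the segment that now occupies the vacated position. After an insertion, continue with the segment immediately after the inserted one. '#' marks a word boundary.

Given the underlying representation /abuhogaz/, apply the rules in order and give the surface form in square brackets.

(1) Glottal Epenthesis: [abuhogaz] → [habuhogaz]
(2) Intervocalic Lenition: [habuhogaz] → [havuhohaz]
(3) Nasal Assimilation: no change — [havuhohaz]
(4) Pre-h Lowering: [havuhohaz] → [havohohaz]

[havohohaz]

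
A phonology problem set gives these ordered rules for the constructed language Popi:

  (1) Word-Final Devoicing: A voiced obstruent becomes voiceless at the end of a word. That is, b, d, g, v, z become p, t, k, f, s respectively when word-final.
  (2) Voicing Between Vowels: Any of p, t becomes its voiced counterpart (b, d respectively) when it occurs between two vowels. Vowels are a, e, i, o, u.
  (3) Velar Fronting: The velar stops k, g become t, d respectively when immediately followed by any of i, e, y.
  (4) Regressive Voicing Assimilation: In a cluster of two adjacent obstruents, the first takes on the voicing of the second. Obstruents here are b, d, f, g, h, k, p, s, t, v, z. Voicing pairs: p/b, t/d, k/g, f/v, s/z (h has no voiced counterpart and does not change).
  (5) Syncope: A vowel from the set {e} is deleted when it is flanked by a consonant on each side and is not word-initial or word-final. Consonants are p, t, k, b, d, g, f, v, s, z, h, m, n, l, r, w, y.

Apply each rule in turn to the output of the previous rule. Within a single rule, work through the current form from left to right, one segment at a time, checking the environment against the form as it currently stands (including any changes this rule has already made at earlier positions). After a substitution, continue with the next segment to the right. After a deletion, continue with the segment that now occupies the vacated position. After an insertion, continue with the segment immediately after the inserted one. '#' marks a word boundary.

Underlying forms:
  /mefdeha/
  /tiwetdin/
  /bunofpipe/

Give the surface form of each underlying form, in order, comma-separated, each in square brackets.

[mvdha], [tiwddin], [bunofpibe]

/mefdeha/:
  (1) Word-Final Devoicing: no change — [mefdeha]
  (2) Voicing Between Vowels: no change — [mefdeha]
  (3) Velar Fronting: no change — [mefdeha]
  (4) Regressive Voicing Assimilation: [mefdeha] → [mevdeha]
  (5) Syncope: [mevdeha] → [mvdha]
/tiwetdin/:
  (1) Word-Final Devoicing: no change — [tiwetdin]
  (2) Voicing Between Vowels: no change — [tiwetdin]
  (3) Velar Fronting: no change — [tiwetdin]
  (4) Regressive Voicing Assimilation: [tiwetdin] → [tiweddin]
  (5) Syncope: [tiweddin] → [tiwddin]
/bunofpipe/:
  (1) Word-Final Devoicing: no change — [bunofpipe]
  (2) Voicing Between Vowels: [bunofpipe] → [bunofpibe]
  (3) Velar Fronting: no change — [bunofpibe]
  (4) Regressive Voicing Assimilation: no change — [bunofpibe]
  (5) Syncope: no change — [bunofpibe]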